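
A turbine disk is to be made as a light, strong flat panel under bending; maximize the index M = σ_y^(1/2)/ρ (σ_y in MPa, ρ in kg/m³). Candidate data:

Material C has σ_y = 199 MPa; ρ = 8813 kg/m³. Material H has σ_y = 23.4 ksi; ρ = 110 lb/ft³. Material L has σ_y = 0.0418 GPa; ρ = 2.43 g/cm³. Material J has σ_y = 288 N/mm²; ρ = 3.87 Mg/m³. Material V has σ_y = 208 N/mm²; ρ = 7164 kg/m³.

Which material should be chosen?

In SI units:
  material C: σ_y = 199.0 MPa, ρ = 8813 kg/m³
  material H: σ_y = 161.3 MPa, ρ = 1762 kg/m³
  material L: σ_y = 41.80 MPa, ρ = 2430 kg/m³
  material J: σ_y = 288.0 MPa, ρ = 3870 kg/m³
  material V: σ_y = 208.0 MPa, ρ = 7164 kg/m³
  material H: M = 7.21×10⁻³
  material J: M = 4.39×10⁻³
  material L: M = 2.66×10⁻³
  material V: M = 2.01×10⁻³
  material C: M = 1.60×10⁻³
The maximum is for material H.

material H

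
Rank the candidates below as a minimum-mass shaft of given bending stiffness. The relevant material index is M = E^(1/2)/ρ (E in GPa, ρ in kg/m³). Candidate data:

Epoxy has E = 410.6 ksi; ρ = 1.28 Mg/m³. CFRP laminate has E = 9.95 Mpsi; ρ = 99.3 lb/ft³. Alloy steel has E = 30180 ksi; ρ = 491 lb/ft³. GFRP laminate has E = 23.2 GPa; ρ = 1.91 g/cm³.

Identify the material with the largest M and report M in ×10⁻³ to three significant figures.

CFRP laminate, M = 5.21×10⁻³

After converting to SI:
  epoxy: E = 2.831 GPa, ρ = 1280 kg/m³
  CFRP laminate: E = 68.60 GPa, ρ = 1591 kg/m³
  alloy steel: E = 208.1 GPa, ρ = 7865 kg/m³
  GFRP laminate: E = 23.20 GPa, ρ = 1910 kg/m³
  CFRP laminate: M = 5.21×10⁻³
  GFRP laminate: M = 2.52×10⁻³
  alloy steel: M = 1.83×10⁻³
  epoxy: M = 1.31×10⁻³
Highest index: CFRP laminate.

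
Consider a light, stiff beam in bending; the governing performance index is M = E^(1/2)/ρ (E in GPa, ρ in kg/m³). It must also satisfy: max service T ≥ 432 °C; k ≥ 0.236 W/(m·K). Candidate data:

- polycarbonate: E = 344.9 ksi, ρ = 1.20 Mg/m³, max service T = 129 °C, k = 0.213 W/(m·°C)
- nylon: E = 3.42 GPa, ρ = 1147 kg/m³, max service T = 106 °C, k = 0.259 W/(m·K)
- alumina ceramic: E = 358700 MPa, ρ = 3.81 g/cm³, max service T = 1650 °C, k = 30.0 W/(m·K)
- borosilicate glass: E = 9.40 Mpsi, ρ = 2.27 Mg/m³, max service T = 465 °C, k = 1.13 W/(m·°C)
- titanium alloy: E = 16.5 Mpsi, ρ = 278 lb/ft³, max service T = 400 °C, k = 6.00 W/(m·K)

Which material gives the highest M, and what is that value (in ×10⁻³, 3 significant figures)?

alumina ceramic, M = 4.97×10⁻³

Screen on constraints: max service T ≥ 432 °C; k ≥ 0.236 W/(m·K). Survivors: alumina ceramic, borosilicate glass.
Normalizing units and computing the index:
  alumina ceramic: E = 358.7 GPa, ρ = 3810 kg/m³
  borosilicate glass: E = 64.81 GPa, ρ = 2270 kg/m³
  alumina ceramic: M = 4.97×10⁻³
  borosilicate glass: M = 3.55×10⁻³
The maximum is for alumina ceramic.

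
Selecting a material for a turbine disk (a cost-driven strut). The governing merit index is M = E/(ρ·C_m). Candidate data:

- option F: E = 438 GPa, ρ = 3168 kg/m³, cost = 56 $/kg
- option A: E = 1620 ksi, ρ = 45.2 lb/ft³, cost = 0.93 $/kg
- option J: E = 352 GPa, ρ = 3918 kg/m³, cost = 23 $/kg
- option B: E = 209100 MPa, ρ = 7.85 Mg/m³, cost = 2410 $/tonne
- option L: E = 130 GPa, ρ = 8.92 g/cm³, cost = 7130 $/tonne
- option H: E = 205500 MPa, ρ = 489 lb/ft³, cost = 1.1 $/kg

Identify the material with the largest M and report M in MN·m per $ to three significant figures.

In SI units:
  option F: E = 438.0 GPa, ρ = 3168 kg/m³, cost = 56.00 $/kg
  option A: E = 11.17 GPa, ρ = 724.0 kg/m³, cost = 0.9300 $/kg
  option J: E = 352.0 GPa, ρ = 3918 kg/m³, cost = 23.00 $/kg
  option B: E = 209.1 GPa, ρ = 7850 kg/m³, cost = 2.410 $/kg
  option L: E = 130.0 GPa, ρ = 8920 kg/m³, cost = 7.130 $/kg
  option H: E = 205.5 GPa, ρ = 7833 kg/m³, cost = 1.100 $/kg
  option H: M = 23.9 MN·m per $
  option A: M = 16.6 MN·m per $
  option B: M = 11.1 MN·m per $
  option J: M = 3.91 MN·m per $
  option F: M = 2.47 MN·m per $
  option L: M = 2.04 MN·m per $
Option H ranks first.

option H, M = 23.9 MN·m per $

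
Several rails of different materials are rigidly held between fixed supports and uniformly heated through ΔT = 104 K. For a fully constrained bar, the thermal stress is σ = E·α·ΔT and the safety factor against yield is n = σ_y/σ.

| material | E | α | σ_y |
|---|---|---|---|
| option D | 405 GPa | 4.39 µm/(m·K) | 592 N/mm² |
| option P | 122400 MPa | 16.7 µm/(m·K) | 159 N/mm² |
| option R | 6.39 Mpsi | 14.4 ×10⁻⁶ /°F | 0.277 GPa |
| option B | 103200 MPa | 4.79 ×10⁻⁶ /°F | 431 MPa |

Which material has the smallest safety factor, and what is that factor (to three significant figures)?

option P, n = 0.748

In consistent units (E in GPa, α in ×10⁻⁶/K, σ_y in MPa):
  option D: E = 405.0, α = 4.39, σ_y = 592.0 → σ = 185 MPa, n = 3.20
  option P: E = 122.4, α = 16.7, σ_y = 159.0 → σ = 213 MPa, n = 0.748
  option R: E = 44.06, α = 25.9, σ_y = 277.0 → σ = 119 MPa, n = 2.33
  option B: E = 103.2, α = 8.62, σ_y = 431.0 → σ = 92.5 MPa, n = 4.66
The minimum is option P at n = 0.748.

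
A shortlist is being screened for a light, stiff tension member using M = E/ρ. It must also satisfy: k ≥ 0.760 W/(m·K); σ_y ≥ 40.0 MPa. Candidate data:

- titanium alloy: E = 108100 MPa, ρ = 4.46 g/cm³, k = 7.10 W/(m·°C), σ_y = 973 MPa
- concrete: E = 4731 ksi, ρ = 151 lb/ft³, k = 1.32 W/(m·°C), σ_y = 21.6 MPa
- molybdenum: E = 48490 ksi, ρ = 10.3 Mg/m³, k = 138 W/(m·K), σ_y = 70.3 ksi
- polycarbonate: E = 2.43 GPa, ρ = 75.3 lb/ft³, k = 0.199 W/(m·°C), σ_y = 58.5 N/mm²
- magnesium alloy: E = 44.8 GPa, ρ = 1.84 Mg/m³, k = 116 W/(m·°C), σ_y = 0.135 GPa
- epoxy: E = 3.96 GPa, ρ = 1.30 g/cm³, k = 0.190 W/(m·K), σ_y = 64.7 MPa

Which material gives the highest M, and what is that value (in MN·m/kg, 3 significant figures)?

Screen on constraints: k ≥ 0.760 W/(m·K); σ_y ≥ 40.0 MPa. Survivors: titanium alloy, molybdenum, magnesium alloy.
Convert each candidate to consistent units, then evaluate M:
  titanium alloy: E = 108.1 GPa, ρ = 4460 kg/m³
  molybdenum: E = 334.3 GPa, ρ = 10300 kg/m³
  magnesium alloy: E = 44.80 GPa, ρ = 1840 kg/m³
  molybdenum: M = 32.5 MN·m/kg
  magnesium alloy: M = 24.3 MN·m/kg
  titanium alloy: M = 24.2 MN·m/kg
Highest index: molybdenum.

molybdenum, M = 32.5 MN·m/kg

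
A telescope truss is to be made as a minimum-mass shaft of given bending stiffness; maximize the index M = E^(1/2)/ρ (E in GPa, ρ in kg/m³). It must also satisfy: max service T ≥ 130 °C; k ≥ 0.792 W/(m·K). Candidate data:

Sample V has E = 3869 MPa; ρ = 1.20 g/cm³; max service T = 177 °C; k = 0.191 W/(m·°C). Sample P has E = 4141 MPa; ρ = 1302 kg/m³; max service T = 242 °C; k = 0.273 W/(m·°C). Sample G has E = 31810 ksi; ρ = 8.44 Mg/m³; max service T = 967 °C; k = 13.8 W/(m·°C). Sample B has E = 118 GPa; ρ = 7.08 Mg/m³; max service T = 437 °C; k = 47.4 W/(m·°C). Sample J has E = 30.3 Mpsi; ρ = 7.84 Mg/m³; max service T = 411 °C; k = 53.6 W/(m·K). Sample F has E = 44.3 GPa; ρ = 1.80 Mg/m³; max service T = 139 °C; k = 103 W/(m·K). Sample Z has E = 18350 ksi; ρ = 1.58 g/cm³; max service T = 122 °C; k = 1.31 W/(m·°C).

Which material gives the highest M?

sample F

Screen on constraints: max service T ≥ 130 °C; k ≥ 0.792 W/(m·K). Survivors: sample G, sample B, sample J, sample F.
Putting every candidate on a common basis:
  sample G: E = 219.3 GPa, ρ = 8440 kg/m³
  sample B: E = 118.0 GPa, ρ = 7080 kg/m³
  sample J: E = 208.9 GPa, ρ = 7840 kg/m³
  sample F: E = 44.30 GPa, ρ = 1800 kg/m³
  sample F: M = 3.70×10⁻³
  sample J: M = 1.84×10⁻³
  sample G: M = 1.75×10⁻³
  sample B: M = 1.53×10⁻³
Highest index: sample F.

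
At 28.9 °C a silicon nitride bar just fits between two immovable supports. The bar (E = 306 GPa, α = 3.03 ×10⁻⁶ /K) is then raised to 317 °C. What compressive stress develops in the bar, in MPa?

267 MPa

ΔT = 288.1 K. Constrained thermal stress σ = E·α·ΔT = 306.0×10³ MPa × 3.03×10⁻⁶ × 288.1 = 267 MPa (compressive).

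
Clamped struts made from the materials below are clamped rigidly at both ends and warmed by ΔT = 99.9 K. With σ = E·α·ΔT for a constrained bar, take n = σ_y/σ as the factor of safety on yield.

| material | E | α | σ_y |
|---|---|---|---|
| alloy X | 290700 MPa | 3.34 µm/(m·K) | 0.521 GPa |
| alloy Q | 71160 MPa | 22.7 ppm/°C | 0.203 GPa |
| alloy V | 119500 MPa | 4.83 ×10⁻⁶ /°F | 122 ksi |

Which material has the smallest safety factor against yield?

Per material, after unit conversion:
  alloy X: E = 290.7, α = 3.34, σ_y = 521.0 → σ = 97.0 MPa, n = 5.37
  alloy Q: E = 71.16, α = 22.7, σ_y = 203.0 → σ = 161 MPa, n = 1.26
  alloy V: E = 119.5, α = 8.69, σ_y = 841.2 → σ = 104 MPa, n = 8.10
Alloy Q has the lowest safety factor, n = 1.26.

alloy Q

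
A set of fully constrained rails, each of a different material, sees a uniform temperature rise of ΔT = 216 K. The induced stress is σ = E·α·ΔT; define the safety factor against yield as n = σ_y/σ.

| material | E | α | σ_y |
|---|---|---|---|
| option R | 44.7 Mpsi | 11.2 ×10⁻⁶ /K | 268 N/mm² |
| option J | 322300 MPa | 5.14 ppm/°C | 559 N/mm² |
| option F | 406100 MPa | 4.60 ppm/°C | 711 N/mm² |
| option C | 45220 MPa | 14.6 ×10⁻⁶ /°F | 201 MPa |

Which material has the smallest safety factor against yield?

Per material, after unit conversion:
  option R: E = 308.2, α = 11.2, σ_y = 268.0 → σ = 746 MPa, n = 0.359
  option J: E = 322.3, α = 5.14, σ_y = 559.0 → σ = 358 MPa, n = 1.56
  option F: E = 406.1, α = 4.60, σ_y = 711.0 → σ = 404 MPa, n = 1.76
  option C: E = 45.22, α = 26.3, σ_y = 201.0 → σ = 257 MPa, n = 0.783
Smallest n: option R with n = 0.359.

option R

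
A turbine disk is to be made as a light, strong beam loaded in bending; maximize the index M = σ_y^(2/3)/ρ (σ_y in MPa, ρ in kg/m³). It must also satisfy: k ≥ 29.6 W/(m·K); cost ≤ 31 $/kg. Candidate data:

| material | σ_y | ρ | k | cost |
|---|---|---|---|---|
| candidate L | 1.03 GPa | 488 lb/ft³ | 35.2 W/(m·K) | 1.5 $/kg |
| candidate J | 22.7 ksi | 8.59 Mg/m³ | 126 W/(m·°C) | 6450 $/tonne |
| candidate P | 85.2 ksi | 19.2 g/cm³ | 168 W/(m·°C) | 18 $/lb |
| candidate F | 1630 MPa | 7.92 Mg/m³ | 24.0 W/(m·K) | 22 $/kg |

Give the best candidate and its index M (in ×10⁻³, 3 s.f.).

candidate L, M = 13.0×10⁻³

Screen on constraints: k ≥ 29.6 W/(m·K); cost ≤ 31 $/kg. Survivors: candidate L, candidate J.
Putting every candidate on a common basis:
  candidate L: σ_y = 1030 MPa, ρ = 7817 kg/m³
  candidate J: σ_y = 156.5 MPa, ρ = 8590 kg/m³
  candidate L: M = 13.0×10⁻³
  candidate J: M = 3.38×10⁻³
Highest index: candidate L.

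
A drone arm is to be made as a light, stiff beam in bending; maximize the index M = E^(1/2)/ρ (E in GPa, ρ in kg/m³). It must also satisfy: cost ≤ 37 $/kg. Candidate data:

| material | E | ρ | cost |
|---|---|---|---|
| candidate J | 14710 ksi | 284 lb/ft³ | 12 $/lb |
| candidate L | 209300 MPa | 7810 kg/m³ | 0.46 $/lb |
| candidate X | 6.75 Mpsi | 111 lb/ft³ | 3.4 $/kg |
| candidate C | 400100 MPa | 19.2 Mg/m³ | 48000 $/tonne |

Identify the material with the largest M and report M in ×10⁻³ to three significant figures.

candidate X, M = 3.84×10⁻³

Screen on constraints: cost ≤ 37 $/kg. Survivors: candidate J, candidate L, candidate X.
After converting to SI:
  candidate J: E = 101.4 GPa, ρ = 4549 kg/m³
  candidate L: E = 209.3 GPa, ρ = 7810 kg/m³
  candidate X: E = 46.54 GPa, ρ = 1778 kg/m³
  candidate X: M = 3.84×10⁻³
  candidate J: M = 2.21×10⁻³
  candidate L: M = 1.85×10⁻³
The maximum is for candidate X.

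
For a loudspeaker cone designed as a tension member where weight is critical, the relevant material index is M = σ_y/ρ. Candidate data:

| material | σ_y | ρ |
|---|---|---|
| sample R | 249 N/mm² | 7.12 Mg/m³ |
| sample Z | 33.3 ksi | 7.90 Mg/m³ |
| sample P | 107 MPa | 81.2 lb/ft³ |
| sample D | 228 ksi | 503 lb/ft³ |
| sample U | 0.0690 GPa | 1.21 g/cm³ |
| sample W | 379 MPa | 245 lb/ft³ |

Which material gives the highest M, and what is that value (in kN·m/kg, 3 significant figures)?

sample D, M = 195 kN·m/kg

After converting to SI:
  sample R: σ_y = 249.0 MPa, ρ = 7120 kg/m³
  sample Z: σ_y = 229.6 MPa, ρ = 7900 kg/m³
  sample P: σ_y = 107.0 MPa, ρ = 1301 kg/m³
  sample D: σ_y = 1572 MPa, ρ = 8057 kg/m³
  sample U: σ_y = 69.00 MPa, ρ = 1210 kg/m³
  sample W: σ_y = 379.0 MPa, ρ = 3925 kg/m³
  sample D: M = 195 kN·m/kg
  sample W: M = 96.6 kN·m/kg
  sample P: M = 82.3 kN·m/kg
  sample U: M = 57.0 kN·m/kg
  sample R: M = 35.0 kN·m/kg
  sample Z: M = 29.1 kN·m/kg
Highest index: sample D.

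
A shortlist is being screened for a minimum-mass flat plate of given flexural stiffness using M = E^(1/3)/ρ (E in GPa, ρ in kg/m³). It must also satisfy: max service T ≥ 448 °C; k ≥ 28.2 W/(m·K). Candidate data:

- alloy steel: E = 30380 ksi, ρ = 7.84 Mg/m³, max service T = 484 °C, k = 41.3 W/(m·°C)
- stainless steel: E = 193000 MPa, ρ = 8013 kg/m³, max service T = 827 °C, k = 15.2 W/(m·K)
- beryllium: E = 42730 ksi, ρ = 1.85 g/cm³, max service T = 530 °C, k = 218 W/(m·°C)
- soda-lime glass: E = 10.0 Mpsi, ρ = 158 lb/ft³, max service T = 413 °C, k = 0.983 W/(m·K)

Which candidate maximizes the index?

Screen on constraints: max service T ≥ 448 °C; k ≥ 28.2 W/(m·K). Survivors: alloy steel, beryllium.
Normalizing units and computing the index:
  alloy steel: E = 209.5 GPa, ρ = 7840 kg/m³
  beryllium: E = 294.6 GPa, ρ = 1850 kg/m³
  beryllium: M = 3.60×10⁻³
  alloy steel: M = 0.758×10⁻³
Highest index: beryllium.

beryllium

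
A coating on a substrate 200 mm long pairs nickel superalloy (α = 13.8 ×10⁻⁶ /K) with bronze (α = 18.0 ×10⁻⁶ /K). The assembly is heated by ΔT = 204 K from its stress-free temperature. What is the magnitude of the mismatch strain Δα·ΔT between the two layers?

Δα = |13.8 − 18.0|×10⁻⁶/K = 4.20×10⁻⁶/K.
Mismatch strain = Δα·ΔT = 4.20×10⁻⁶ × 204.0 = 8.57×10⁻⁴.

8.57×10⁻⁴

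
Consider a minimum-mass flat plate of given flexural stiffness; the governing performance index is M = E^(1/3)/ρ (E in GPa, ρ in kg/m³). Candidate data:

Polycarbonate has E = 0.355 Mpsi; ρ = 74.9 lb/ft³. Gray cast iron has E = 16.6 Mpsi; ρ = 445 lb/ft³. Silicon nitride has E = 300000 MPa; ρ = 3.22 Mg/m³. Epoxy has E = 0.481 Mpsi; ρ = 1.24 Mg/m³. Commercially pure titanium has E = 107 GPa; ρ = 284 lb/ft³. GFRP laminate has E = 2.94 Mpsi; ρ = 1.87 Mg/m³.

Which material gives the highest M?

In SI units:
  polycarbonate: E = 2.448 GPa, ρ = 1200 kg/m³
  gray cast iron: E = 114.5 GPa, ρ = 7128 kg/m³
  silicon nitride: E = 300.0 GPa, ρ = 3220 kg/m³
  epoxy: E = 3.316 GPa, ρ = 1240 kg/m³
  commercially pure titanium: E = 107.0 GPa, ρ = 4549 kg/m³
  GFRP laminate: E = 20.27 GPa, ρ = 1870 kg/m³
  silicon nitride: M = 2.08×10⁻³
  GFRP laminate: M = 1.46×10⁻³
  epoxy: M = 1.20×10⁻³
  polycarbonate: M = 1.12×10⁻³
  commercially pure titanium: M = 1.04×10⁻³
  gray cast iron: M = 0.681×10⁻³
The maximum is for silicon nitride.

silicon nitride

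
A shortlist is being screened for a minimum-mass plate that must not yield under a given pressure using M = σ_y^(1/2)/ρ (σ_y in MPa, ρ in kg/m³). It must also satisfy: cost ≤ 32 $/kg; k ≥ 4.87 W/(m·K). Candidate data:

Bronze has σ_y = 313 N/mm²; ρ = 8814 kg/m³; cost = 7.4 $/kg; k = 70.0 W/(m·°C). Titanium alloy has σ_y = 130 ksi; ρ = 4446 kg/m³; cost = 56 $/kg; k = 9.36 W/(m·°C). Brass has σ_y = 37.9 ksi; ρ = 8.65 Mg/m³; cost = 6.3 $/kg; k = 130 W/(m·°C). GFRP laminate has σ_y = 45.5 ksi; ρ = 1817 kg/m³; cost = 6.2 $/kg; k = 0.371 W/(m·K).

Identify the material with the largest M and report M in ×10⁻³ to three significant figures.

bronze, M = 2.01×10⁻³

Screen on constraints: cost ≤ 32 $/kg; k ≥ 4.87 W/(m·K). Survivors: bronze, brass.
Convert each candidate to consistent units, then evaluate M:
  bronze: σ_y = 313.0 MPa, ρ = 8814 kg/m³
  brass: σ_y = 261.3 MPa, ρ = 8650 kg/m³
  bronze: M = 2.01×10⁻³
  brass: M = 1.87×10⁻³
Bronze ranks first.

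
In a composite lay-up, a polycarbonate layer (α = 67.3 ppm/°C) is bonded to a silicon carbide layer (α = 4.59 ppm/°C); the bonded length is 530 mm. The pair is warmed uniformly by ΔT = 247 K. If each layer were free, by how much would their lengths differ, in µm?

8210 µm

Δα = |67.3 − 4.59|×10⁻⁶/K = 62.7×10⁻⁶/K.
ΔL_mismatch = Δα·L·ΔT = 62.7×10⁻⁶ × 530.0 mm × 247.0 K = 8210 µm.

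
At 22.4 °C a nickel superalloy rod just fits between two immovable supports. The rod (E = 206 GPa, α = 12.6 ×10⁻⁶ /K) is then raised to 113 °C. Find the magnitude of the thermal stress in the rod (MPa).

ΔT = 90.60 K. Constrained thermal stress σ = E·α·ΔT = 206.0×10³ MPa × 12.6×10⁻⁶ × 90.60 = 235 MPa (compressive).

235 MPa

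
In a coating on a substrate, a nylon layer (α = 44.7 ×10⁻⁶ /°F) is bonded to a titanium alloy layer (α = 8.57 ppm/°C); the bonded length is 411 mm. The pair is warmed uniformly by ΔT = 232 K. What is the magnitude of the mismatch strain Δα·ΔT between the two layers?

0.0167

nylon: α = 44.7×10⁻⁶/°F × 9/5 = 80.5×10⁻⁶/K.
Δα = |80.5 − 8.57|×10⁻⁶/K = 71.9×10⁻⁶/K.
Mismatch strain = Δα·ΔT = 71.9×10⁻⁶ × 232.0 = 0.0167.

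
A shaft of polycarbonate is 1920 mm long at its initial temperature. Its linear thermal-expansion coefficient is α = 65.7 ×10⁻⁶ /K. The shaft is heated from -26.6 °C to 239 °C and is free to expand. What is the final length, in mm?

1953.5 mm

ΔT = 239 − (-26.6) = 265.6 K.
ΔL = α·L₀·ΔT = 65.7×10⁻⁶ × 1920 mm × 265.6 K = 33.5 mm.
L = L₀ + ΔL = 1920 + 33.5 = 1953.5 mm.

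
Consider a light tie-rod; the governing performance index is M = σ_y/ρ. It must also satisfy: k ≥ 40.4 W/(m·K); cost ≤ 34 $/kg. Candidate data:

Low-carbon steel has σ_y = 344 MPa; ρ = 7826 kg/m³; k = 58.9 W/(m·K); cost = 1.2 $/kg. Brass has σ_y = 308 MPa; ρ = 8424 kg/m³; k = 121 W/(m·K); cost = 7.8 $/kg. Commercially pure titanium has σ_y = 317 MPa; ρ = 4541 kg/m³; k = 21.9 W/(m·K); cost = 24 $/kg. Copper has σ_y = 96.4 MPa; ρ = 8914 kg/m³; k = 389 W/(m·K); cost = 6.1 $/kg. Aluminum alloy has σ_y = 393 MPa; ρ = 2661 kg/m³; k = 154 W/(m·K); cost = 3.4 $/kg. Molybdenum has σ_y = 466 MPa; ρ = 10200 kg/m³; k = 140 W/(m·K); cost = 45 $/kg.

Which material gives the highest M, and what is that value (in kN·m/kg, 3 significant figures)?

Screen on constraints: k ≥ 40.4 W/(m·K); cost ≤ 34 $/kg. Survivors: low-carbon steel, brass, copper, aluminum alloy.
Computing M directly (units already consistent):
  aluminum alloy: M = 148 kN·m/kg
  low-carbon steel: M = 44.0 kN·m/kg
  brass: M = 36.6 kN·m/kg
  copper: M = 10.8 kN·m/kg
Aluminum alloy ranks first.

aluminum alloy, M = 148 kN·m/kg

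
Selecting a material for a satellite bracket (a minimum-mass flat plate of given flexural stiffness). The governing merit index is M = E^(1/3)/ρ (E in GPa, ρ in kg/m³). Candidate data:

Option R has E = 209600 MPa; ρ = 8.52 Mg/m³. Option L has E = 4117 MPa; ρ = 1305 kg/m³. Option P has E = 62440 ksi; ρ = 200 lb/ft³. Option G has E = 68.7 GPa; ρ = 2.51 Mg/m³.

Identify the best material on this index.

Normalizing units and computing the index:
  option R: E = 209.6 GPa, ρ = 8520 kg/m³
  option L: E = 4.117 GPa, ρ = 1305 kg/m³
  option P: E = 430.5 GPa, ρ = 3204 kg/m³
  option G: E = 68.70 GPa, ρ = 2510 kg/m³
  option P: M = 2.36×10⁻³
  option G: M = 1.63×10⁻³
  option L: M = 1.23×10⁻³
  option R: M = 0.697×10⁻³
Highest index: option P.

option P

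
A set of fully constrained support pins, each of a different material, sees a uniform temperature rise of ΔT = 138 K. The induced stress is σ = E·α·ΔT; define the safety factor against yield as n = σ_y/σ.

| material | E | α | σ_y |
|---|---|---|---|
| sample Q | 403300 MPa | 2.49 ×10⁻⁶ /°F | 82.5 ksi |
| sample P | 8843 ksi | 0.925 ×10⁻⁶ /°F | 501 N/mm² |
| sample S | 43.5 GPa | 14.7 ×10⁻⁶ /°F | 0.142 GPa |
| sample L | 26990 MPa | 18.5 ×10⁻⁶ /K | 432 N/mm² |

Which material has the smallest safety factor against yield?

Converting E to GPa, α to ×10⁻⁶/K, σ_y to MPa, then σ and n for each:
  sample Q: E = 403.3, α = 4.48, σ_y = 568.8 → σ = 249 MPa, n = 2.28
  sample P: E = 60.97, α = 1.67, σ_y = 501.0 → σ = 14.0 MPa, n = 35.8
  sample S: E = 43.50, α = 26.5, σ_y = 142.0 → σ = 159 MPa, n = 0.894
  sample L: E = 26.99, α = 18.5, σ_y = 432.0 → σ = 68.9 MPa, n = 6.27
Sample S has the lowest safety factor, n = 0.894.

sample S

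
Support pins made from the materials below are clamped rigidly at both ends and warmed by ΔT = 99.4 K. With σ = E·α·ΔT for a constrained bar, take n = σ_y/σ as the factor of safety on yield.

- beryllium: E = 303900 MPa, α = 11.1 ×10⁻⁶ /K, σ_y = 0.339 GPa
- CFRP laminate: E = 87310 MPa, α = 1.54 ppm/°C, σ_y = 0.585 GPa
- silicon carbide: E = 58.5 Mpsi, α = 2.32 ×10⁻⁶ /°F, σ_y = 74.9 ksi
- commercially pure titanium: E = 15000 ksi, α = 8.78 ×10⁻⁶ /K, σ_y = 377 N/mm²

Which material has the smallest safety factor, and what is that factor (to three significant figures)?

beryllium, n = 1.01

Converting E to GPa, α to ×10⁻⁶/K, σ_y to MPa, then σ and n for each:
  beryllium: E = 303.9, α = 11.1, σ_y = 339.0 → σ = 335 MPa, n = 1.01
  CFRP laminate: E = 87.31, α = 1.54, σ_y = 585.0 → σ = 13.4 MPa, n = 43.8
  silicon carbide: E = 403.3, α = 4.18, σ_y = 516.4 → σ = 167 MPa, n = 3.08
  commercially pure titanium: E = 103.4, α = 8.78, σ_y = 377.0 → σ = 90.3 MPa, n = 4.18
Beryllium has the lowest safety factor, n = 1.01.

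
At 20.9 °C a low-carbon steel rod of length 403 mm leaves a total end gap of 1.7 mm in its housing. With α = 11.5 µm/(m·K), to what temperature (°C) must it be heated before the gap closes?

388 °C

α·L₀·ΔT = 1.7 mm ⇒ ΔT = 1.7 / (11.5×10⁻⁶ × 403.0) = 366.8 K.
T = 20.9 + 366.8 = 387.7 °C.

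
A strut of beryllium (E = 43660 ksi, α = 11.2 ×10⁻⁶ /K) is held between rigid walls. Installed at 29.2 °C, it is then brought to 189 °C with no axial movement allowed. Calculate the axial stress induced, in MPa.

E = 43660 ksi = 301.0 GPa.
ΔT = 159.8 K. Constrained thermal stress σ = E·α·ΔT = 301.0×10³ MPa × 11.2×10⁻⁶ × 159.8 = 539 MPa (compressive).

539 MPa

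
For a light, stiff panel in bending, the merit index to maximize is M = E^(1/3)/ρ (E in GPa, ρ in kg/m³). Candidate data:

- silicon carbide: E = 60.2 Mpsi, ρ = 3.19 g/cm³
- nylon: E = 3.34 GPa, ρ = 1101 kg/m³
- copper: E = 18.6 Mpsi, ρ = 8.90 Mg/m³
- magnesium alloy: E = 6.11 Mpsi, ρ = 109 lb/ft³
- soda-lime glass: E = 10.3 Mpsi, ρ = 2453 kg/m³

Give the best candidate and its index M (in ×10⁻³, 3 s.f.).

silicon carbide, M = 2.34×10⁻³

Convert each candidate to consistent units, then evaluate M:
  silicon carbide: E = 415.1 GPa, ρ = 3190 kg/m³
  nylon: E = 3.340 GPa, ρ = 1101 kg/m³
  copper: E = 128.2 GPa, ρ = 8900 kg/m³
  magnesium alloy: E = 42.13 GPa, ρ = 1746 kg/m³
  soda-lime glass: E = 71.02 GPa, ρ = 2453 kg/m³
  silicon carbide: M = 2.34×10⁻³
  magnesium alloy: M = 1.99×10⁻³
  soda-lime glass: M = 1.69×10⁻³
  nylon: M = 1.36×10⁻³
  copper: M = 0.567×10⁻³
Silicon carbide ranks first.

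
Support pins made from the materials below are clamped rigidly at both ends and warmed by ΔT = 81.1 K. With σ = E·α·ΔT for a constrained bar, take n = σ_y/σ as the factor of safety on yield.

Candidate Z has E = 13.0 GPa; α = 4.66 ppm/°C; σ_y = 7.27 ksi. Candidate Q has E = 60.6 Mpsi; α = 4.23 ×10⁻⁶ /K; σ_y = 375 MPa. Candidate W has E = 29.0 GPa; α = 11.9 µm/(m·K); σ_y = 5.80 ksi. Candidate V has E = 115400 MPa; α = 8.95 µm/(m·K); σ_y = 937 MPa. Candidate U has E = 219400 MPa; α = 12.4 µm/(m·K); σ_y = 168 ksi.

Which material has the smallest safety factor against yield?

Per material, after unit conversion:
  candidate Z: E = 13.00, α = 4.66, σ_y = 50.12 → σ = 4.91 MPa, n = 10.2
  candidate Q: E = 417.8, α = 4.23, σ_y = 375.0 → σ = 143 MPa, n = 2.62
  candidate W: E = 29.00, α = 11.9, σ_y = 39.99 → σ = 28.0 MPa, n = 1.43
  candidate V: E = 115.4, α = 8.95, σ_y = 937.0 → σ = 83.8 MPa, n = 11.2
  candidate U: E = 219.4, α = 12.4, σ_y = 1158 → σ = 221 MPa, n = 5.25
Candidate W has the lowest safety factor, n = 1.43.

candidate W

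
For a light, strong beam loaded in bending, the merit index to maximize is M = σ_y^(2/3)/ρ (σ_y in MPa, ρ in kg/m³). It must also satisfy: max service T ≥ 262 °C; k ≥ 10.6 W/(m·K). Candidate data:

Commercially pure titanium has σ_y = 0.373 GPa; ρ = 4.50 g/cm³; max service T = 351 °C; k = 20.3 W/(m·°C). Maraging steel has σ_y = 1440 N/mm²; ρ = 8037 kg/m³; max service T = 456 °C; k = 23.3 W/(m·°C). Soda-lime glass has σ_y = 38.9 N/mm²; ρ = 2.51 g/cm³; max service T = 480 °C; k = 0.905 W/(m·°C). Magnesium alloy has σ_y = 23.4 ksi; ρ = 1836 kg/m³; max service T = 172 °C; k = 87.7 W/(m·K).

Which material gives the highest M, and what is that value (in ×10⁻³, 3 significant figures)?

Screen on constraints: max service T ≥ 262 °C; k ≥ 10.6 W/(m·K). Survivors: commercially pure titanium, maraging steel.
In SI units:
  commercially pure titanium: σ_y = 373.0 MPa, ρ = 4500 kg/m³
  maraging steel: σ_y = 1440 MPa, ρ = 8037 kg/m³
  maraging steel: M = 15.9×10⁻³
  commercially pure titanium: M = 11.5×10⁻³
The maximum is for maraging steel.

maraging steel, M = 15.9×10⁻³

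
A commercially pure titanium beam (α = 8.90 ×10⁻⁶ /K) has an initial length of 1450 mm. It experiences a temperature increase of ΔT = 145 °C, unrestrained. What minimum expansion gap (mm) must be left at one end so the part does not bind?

1.87 mm

ΔL = α·L₀·ΔT = 8.90×10⁻⁶ × 1450 mm × 145.0 K = 1.87 mm.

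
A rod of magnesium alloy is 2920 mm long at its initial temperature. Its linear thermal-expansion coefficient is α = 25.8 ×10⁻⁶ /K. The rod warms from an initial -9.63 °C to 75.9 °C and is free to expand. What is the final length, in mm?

2926.4 mm

ΔT = 75.9 − (-9.63) = 85.53 K.
ΔL = α·L₀·ΔT = 25.8×10⁻⁶ × 2920 mm × 85.53 K = 6.44 mm.
L = L₀ + ΔL = 2920 + 6.44 = 2926.4 mm.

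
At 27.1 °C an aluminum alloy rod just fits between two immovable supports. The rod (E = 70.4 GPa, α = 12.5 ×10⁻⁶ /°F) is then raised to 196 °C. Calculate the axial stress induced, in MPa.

268 MPa

α = 12.5×10⁻⁶/°F × 9/5 = 22.5×10⁻⁶/K.
ΔT = 168.9 K. Constrained thermal stress σ = E·α·ΔT = 70.40×10³ MPa × 22.5×10⁻⁶ × 168.9 = 268 MPa (compressive).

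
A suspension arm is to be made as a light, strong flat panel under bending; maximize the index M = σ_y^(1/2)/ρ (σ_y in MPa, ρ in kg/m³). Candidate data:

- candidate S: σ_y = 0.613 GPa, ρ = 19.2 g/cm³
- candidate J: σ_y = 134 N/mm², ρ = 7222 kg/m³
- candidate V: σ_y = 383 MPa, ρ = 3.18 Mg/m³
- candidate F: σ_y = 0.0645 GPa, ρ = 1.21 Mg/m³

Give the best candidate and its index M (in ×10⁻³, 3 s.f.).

Putting every candidate on a common basis:
  candidate S: σ_y = 613.0 MPa, ρ = 19200 kg/m³
  candidate J: σ_y = 134.0 MPa, ρ = 7222 kg/m³
  candidate V: σ_y = 383.0 MPa, ρ = 3180 kg/m³
  candidate F: σ_y = 64.50 MPa, ρ = 1210 kg/m³
  candidate F: M = 6.64×10⁻³
  candidate V: M = 6.15×10⁻³
  candidate J: M = 1.60×10⁻³
  candidate S: M = 1.29×10⁻³
Candidate F has the largest M.

candidate F, M = 6.64×10⁻³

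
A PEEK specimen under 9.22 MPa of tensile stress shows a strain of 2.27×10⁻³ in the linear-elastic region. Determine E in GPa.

4.06 GPa

E = σ/ε = 9.22 MPa / 2.27×10⁻³ = 4062 MPa = 4.06 GPa.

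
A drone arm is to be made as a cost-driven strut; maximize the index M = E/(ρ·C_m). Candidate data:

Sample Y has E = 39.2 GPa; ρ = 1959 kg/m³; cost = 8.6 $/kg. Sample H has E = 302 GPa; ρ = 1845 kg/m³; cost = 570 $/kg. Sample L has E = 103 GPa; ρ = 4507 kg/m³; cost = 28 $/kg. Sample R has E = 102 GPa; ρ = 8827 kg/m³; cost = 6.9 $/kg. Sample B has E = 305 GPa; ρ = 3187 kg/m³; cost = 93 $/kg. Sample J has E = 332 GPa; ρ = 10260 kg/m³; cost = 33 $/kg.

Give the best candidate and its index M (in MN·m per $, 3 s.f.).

Per-candidate index values:
  sample Y: M = 2.33 MN·m per $
  sample R: M = 1.67 MN·m per $
  sample B: M = 1.03 MN·m per $
  sample J: M = 0.981 MN·m per $
  sample L: M = 0.816 MN·m per $
  sample H: M = 0.287 MN·m per $
Sample Y ranks first.

sample Y, M = 2.33 MN·m per $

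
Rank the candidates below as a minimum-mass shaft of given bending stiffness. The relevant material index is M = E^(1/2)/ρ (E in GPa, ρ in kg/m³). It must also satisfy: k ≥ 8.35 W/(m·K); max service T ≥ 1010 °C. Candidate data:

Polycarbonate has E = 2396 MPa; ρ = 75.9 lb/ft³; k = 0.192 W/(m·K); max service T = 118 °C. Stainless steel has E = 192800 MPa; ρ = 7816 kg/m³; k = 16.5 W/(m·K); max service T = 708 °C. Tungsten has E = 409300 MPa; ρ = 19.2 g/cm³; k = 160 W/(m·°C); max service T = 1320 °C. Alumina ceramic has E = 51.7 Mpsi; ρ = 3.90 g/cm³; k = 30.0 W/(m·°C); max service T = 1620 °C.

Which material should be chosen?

Screen on constraints: k ≥ 8.35 W/(m·K); max service T ≥ 1010 °C. Survivors: tungsten, alumina ceramic.
Normalizing units and computing the index:
  tungsten: E = 409.3 GPa, ρ = 19200 kg/m³
  alumina ceramic: E = 356.5 GPa, ρ = 3900 kg/m³
  alumina ceramic: M = 4.84×10⁻³
  tungsten: M = 1.05×10⁻³
Highest index: alumina ceramic.

alumina ceramic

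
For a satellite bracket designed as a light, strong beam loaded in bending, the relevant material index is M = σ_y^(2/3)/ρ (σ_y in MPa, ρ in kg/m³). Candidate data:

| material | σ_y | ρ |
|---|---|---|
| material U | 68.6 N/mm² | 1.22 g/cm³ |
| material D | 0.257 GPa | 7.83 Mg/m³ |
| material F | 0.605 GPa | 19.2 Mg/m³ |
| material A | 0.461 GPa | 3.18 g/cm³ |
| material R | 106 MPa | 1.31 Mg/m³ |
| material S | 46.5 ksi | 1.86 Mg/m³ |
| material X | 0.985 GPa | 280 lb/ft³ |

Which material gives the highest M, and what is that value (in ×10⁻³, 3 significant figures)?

Putting every candidate on a common basis:
  material U: σ_y = 68.60 MPa, ρ = 1220 kg/m³
  material D: σ_y = 257.0 MPa, ρ = 7830 kg/m³
  material F: σ_y = 605.0 MPa, ρ = 19200 kg/m³
  material A: σ_y = 461.0 MPa, ρ = 3180 kg/m³
  material R: σ_y = 106.0 MPa, ρ = 1310 kg/m³
  material S: σ_y = 320.6 MPa, ρ = 1860 kg/m³
  material X: σ_y = 985.0 MPa, ρ = 4485 kg/m³
  material S: M = 25.2×10⁻³
  material X: M = 22.1×10⁻³
  material A: M = 18.8×10⁻³
  material R: M = 17.1×10⁻³
  material U: M = 13.7×10⁻³
  material D: M = 5.16×10⁻³
  material F: M = 3.73×10⁻³
Highest index: material S.

material S, M = 25.2×10⁻³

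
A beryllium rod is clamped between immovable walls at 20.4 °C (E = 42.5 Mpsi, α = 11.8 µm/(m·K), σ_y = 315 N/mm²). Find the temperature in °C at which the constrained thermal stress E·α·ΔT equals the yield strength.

E = 42.5 Mpsi = 293.0 GPa.
σ_y = 315 N/mm² = 315.0 MPa.
E·α·ΔT = 315.0 MPa ⇒ ΔT = 315.0 / (293.0×10³ × 11.8×10⁻⁶) = 91.10 K.
T = 20.4 + 91.10 = 111.5 °C.

112 °C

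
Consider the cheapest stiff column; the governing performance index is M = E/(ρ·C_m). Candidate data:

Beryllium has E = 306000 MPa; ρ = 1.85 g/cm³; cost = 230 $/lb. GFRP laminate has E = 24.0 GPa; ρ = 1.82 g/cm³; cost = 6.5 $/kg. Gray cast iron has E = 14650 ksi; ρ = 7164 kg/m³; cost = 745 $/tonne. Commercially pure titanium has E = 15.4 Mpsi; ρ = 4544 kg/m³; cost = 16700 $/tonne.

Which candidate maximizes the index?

gray cast iron

Putting every candidate on a common basis:
  beryllium: E = 306.0 GPa, ρ = 1850 kg/m³, cost = 507.1 $/kg
  GFRP laminate: E = 24.00 GPa, ρ = 1820 kg/m³, cost = 6.500 $/kg
  gray cast iron: E = 101.0 GPa, ρ = 7164 kg/m³, cost = 0.7450 $/kg
  commercially pure titanium: E = 106.2 GPa, ρ = 4544 kg/m³, cost = 16.70 $/kg
  gray cast iron: M = 18.9 MN·m per $
  GFRP laminate: M = 2.03 MN·m per $
  commercially pure titanium: M = 1.40 MN·m per $
  beryllium: M = 0.326 MN·m per $
Highest index: gray cast iron.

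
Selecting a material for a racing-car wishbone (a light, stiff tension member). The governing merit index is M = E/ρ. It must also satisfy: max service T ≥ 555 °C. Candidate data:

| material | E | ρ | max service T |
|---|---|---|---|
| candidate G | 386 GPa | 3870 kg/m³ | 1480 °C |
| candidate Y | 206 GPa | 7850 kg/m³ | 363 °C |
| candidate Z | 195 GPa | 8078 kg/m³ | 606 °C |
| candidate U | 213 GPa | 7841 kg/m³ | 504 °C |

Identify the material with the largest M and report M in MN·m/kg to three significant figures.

candidate G, M = 99.7 MN·m/kg

Screen on constraints: max service T ≥ 555 °C. Survivors: candidate G, candidate Z.
Per-candidate index values:
  candidate G: M = 99.7 MN·m/kg
  candidate Z: M = 24.1 MN·m/kg
Candidate G ranks first.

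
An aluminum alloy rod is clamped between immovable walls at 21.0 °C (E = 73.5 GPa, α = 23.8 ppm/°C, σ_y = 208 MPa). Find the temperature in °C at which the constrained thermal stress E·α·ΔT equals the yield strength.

140 °C

E·α·ΔT = 208.0 MPa ⇒ ΔT = 208.0 / (73.50×10³ × 23.8×10⁻⁶) = 118.9 K.
T = 21.0 + 118.9 = 139.9 °C.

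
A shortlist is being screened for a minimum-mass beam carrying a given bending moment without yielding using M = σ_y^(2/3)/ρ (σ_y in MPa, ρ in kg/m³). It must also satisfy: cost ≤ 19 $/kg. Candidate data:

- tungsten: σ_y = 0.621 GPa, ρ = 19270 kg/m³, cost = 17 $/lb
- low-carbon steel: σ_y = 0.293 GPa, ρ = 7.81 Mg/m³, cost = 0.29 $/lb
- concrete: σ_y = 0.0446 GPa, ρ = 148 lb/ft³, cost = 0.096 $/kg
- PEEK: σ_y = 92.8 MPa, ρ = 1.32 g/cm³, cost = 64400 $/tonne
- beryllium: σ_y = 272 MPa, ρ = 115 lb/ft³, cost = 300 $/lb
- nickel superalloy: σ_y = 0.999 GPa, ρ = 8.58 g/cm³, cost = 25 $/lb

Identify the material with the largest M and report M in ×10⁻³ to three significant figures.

low-carbon steel, M = 5.65×10⁻³

Screen on constraints: cost ≤ 19 $/kg. Survivors: low-carbon steel, concrete.
After converting to SI:
  low-carbon steel: σ_y = 293.0 MPa, ρ = 7810 kg/m³
  concrete: σ_y = 44.60 MPa, ρ = 2371 kg/m³
  low-carbon steel: M = 5.65×10⁻³
  concrete: M = 5.30×10⁻³
Low-carbon steel has the largest M.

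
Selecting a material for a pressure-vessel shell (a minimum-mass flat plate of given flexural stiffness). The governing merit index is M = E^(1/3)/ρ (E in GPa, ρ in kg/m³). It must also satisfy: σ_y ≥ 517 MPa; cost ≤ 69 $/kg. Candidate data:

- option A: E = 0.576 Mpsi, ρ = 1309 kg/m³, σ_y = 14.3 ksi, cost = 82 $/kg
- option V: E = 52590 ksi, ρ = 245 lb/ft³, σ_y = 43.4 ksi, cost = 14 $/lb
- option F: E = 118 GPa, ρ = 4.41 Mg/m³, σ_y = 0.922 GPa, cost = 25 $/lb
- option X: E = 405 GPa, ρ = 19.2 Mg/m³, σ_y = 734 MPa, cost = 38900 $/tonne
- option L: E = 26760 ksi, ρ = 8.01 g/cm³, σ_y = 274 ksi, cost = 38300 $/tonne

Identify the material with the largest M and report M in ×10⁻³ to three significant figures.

Screen on constraints: σ_y ≥ 517 MPa; cost ≤ 69 $/kg. Survivors: option F, option X, option L.
Normalizing units and computing the index:
  option F: E = 118.0 GPa, ρ = 4410 kg/m³
  option X: E = 405.0 GPa, ρ = 19200 kg/m³
  option L: E = 184.5 GPa, ρ = 8010 kg/m³
  option F: M = 1.11×10⁻³
  option L: M = 0.711×10⁻³
  option X: M = 0.385×10⁻³
Highest index: option F.

option F, M = 1.11×10⁻³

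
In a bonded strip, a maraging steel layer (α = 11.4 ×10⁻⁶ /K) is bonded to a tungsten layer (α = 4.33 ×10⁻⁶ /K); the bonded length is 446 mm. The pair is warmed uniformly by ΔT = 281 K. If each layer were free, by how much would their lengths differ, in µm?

886 µm

Δα = |11.4 − 4.33|×10⁻⁶/K = 7.07×10⁻⁶/K.
ΔL_mismatch = Δα·L·ΔT = 7.07×10⁻⁶ × 446.0 mm × 281.0 K = 886 µm.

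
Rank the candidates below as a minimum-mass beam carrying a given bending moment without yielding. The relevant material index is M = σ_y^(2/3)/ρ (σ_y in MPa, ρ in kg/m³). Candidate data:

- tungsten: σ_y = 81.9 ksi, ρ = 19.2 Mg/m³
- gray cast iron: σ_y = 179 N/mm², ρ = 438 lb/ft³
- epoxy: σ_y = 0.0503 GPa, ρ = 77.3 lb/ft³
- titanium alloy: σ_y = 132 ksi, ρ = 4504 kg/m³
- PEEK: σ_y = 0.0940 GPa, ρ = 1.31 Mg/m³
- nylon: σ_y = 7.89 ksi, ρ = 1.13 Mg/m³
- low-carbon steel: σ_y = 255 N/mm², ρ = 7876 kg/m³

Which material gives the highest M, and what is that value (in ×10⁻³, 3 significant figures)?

Putting every candidate on a common basis:
  tungsten: σ_y = 564.7 MPa, ρ = 19200 kg/m³
  gray cast iron: σ_y = 179.0 MPa, ρ = 7016 kg/m³
  epoxy: σ_y = 50.30 MPa, ρ = 1238 kg/m³
  titanium alloy: σ_y = 910.1 MPa, ρ = 4504 kg/m³
  PEEK: σ_y = 94.00 MPa, ρ = 1310 kg/m³
  nylon: σ_y = 54.40 MPa, ρ = 1130 kg/m³
  low-carbon steel: σ_y = 255.0 MPa, ρ = 7876 kg/m³
  titanium alloy: M = 20.9×10⁻³
  PEEK: M = 15.8×10⁻³
  nylon: M = 12.7×10⁻³
  epoxy: M = 11.0×10⁻³
  low-carbon steel: M = 5.11×10⁻³
  gray cast iron: M = 4.53×10⁻³
  tungsten: M = 3.56×10⁻³
Titanium alloy ranks first.

titanium alloy, M = 20.9×10⁻³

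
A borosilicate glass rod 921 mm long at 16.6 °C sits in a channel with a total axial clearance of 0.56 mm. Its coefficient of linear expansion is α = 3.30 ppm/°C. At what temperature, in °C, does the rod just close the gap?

201 °C

α·L₀·ΔT = 0.56 mm ⇒ ΔT = 0.56 / (3.30×10⁻⁶ × 921.0) = 184.3 K.
T = 16.6 + 184.3 = 200.9 °C.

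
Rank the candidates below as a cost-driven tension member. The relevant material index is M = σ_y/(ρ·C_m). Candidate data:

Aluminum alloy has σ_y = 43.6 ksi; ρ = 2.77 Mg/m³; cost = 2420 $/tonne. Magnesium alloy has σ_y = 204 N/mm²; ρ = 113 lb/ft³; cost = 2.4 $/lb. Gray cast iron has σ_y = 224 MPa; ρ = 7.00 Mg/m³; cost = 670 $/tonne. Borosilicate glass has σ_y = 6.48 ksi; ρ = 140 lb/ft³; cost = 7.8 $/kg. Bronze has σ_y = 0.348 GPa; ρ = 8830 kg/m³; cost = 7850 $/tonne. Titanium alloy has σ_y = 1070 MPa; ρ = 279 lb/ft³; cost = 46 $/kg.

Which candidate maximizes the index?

gray cast iron

Putting every candidate on a common basis:
  aluminum alloy: σ_y = 300.6 MPa, ρ = 2770 kg/m³, cost = 2.420 $/kg
  magnesium alloy: σ_y = 204.0 MPa, ρ = 1810 kg/m³, cost = 5.291 $/kg
  gray cast iron: σ_y = 224.0 MPa, ρ = 7000 kg/m³, cost = 0.6700 $/kg
  borosilicate glass: σ_y = 44.68 MPa, ρ = 2243 kg/m³, cost = 7.800 $/kg
  bronze: σ_y = 348.0 MPa, ρ = 8830 kg/m³, cost = 7.850 $/kg
  titanium alloy: σ_y = 1070 MPa, ρ = 4469 kg/m³, cost = 46.00 $/kg
  gray cast iron: M = 47.8 kN·m per $
  aluminum alloy: M = 44.8 kN·m per $
  magnesium alloy: M = 21.3 kN·m per $
  titanium alloy: M = 5.20 kN·m per $
  bronze: M = 5.02 kN·m per $
  borosilicate glass: M = 2.55 kN·m per $
Highest index: gray cast iron.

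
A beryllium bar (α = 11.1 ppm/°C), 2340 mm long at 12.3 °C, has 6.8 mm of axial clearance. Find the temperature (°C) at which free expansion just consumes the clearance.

α·L₀·ΔT = 6.8 mm ⇒ ΔT = 6.8 / (11.1×10⁻⁶ × 2340.0) = 261.8 K.
T = 12.3 + 261.8 = 274.1 °C.

274 °C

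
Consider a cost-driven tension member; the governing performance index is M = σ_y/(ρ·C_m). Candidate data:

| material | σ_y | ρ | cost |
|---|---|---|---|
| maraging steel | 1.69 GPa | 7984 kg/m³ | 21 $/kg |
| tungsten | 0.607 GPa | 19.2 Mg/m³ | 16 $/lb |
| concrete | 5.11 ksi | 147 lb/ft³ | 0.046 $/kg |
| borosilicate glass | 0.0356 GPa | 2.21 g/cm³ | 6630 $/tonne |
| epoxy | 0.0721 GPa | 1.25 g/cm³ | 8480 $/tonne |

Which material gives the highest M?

After converting to SI:
  maraging steel: σ_y = 1690 MPa, ρ = 7984 kg/m³, cost = 21.00 $/kg
  tungsten: σ_y = 607.0 MPa, ρ = 19200 kg/m³, cost = 35.27 $/kg
  concrete: σ_y = 35.23 MPa, ρ = 2355 kg/m³, cost = 0.04600 $/kg
  borosilicate glass: σ_y = 35.60 MPa, ρ = 2210 kg/m³, cost = 6.630 $/kg
  epoxy: σ_y = 72.10 MPa, ρ = 1250 kg/m³, cost = 8.480 $/kg
  concrete: M = 325 kN·m per $
  maraging steel: M = 10.1 kN·m per $
  epoxy: M = 6.80 kN·m per $
  borosilicate glass: M = 2.43 kN·m per $
  tungsten: M = 0.896 kN·m per $
Highest index: concrete.

concrete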